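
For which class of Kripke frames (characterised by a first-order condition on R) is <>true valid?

Seriality

◇⊤ holds at w iff w has a successor, so frame-validity of ◇⊤ is exactly seriality. Equivalently via □p → ◇p:
Suppose □p→◇p is valid. At any x set V(p)=W. Then □p at x, so ◇p at x, so x has a successor.
Conversely, on a frame with seriality the schema holds at every world under every valuation.
Frame condition: forall x exists y Rxy.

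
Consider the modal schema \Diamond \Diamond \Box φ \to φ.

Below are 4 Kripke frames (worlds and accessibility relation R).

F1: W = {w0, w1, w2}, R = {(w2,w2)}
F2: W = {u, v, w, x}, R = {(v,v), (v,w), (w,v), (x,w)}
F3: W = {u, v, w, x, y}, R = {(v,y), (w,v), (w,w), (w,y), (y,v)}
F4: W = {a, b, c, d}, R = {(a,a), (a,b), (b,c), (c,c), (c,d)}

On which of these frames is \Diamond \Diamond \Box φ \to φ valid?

This is the axiom for a generalized confluence (Geach) condition; its first-order frame correspondent is \forall x \forall y (x R^2 y \to \exists w (yRw \wedge x = w)).
F1: holds.
F2: fails — wR²w but no t with wRt and w=t.
F3: fails — vR²v but no t with vRt and v=t.
F4: fails — aR²b but no w with bRw and a=w.

F1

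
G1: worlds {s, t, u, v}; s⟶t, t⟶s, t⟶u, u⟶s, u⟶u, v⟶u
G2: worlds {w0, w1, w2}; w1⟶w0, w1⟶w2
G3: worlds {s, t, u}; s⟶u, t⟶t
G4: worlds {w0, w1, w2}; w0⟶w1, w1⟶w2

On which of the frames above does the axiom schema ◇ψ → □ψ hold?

Frame correspondent (Sahlqvist): ∀x ∀y ∀z (Rxy ∧ Rxz → y = z) — i.e. partial functionality.
G1: fails — t sees both s and u.
G2: fails — w1 sees both w0 and w2.
G3: condition met.
G4: condition met.

G3, G4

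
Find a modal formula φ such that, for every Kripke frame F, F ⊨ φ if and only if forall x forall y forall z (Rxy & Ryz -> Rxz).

□q → □□q

This is transitivity; the standard corresponding axiom is 4: □q → □□q.
Suppose □q→□□q is valid. Take Rxy, Ryz and set V(q)={w : Rxw}. Then □q at x, so □□q at x, so □q at y, so q at z, i.e. Rxz.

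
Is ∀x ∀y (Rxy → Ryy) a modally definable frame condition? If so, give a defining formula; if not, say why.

Yes: it is shift-reflexivity, defined by the T□ schema □(□p → p).
Suppose □(□p→p) is valid. Take Rxy and set V(p)={w : Ryw}. Then at y, □p holds; since □(□p→p) at x, □p→p at y, so p at y, i.e. Ryy.

Yes, by □(□p → p)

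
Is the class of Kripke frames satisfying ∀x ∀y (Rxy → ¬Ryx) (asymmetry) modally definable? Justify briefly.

Not definable by any modal formula

Any modally definable frame class is closed under surjective bounded morphisms.
The 4-cycle (worlds 0,1,2,3 with 0→1→2→3→0) is asymmetric. Mapping every world to a single reflexive point • is a surjective bounded morphism, and the reflexive point is not asymmetric (R•• but asymmetry requires ¬R••).
So no modal formula (or set of formulas) defines exactly the asymmetric frames.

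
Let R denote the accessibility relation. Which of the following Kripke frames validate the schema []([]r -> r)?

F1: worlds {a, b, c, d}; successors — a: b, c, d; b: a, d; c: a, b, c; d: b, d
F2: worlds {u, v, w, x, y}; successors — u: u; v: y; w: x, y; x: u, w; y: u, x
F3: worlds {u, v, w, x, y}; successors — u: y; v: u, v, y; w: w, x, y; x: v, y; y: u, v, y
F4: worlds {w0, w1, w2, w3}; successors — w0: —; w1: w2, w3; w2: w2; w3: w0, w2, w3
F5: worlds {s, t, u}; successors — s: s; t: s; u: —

This is the axiom for shift-reflexivity; its first-order frame correspondent is forall x forall y (Rxy -> Ryy).
F1: fails — Rab but not Rbb.
F2: fails — Rxw but not Rww.
F3: fails — Rwx but not Rxx.
F4: fails — Rw3w0 but not Rw0w0.
F5: condition met.
Valid on: F5.

F5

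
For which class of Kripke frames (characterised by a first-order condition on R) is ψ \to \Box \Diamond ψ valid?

symmetry

This is the B axiom.
Its frame correspondent is symmetry — \forall x \forall y (Rxy \to Ryx).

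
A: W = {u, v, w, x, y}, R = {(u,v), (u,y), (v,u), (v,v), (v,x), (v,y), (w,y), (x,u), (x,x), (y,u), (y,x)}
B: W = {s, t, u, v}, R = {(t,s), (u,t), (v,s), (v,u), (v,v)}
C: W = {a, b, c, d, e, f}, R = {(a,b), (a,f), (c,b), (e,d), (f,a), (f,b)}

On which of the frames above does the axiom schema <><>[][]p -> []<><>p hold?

Frame correspondent (Sahlqvist): forall x forall y forall z ((x R^2 y & xRz) -> exists w (y R^2 w & z R^2 w)) — i.e. a generalized confluence (Geach) condition.
A: holds.
B: fails — uR²s, uRt but no w with sR²w and tR²w.
C: fails — aR²a, aRb but no w with aR²w and bR²w.

A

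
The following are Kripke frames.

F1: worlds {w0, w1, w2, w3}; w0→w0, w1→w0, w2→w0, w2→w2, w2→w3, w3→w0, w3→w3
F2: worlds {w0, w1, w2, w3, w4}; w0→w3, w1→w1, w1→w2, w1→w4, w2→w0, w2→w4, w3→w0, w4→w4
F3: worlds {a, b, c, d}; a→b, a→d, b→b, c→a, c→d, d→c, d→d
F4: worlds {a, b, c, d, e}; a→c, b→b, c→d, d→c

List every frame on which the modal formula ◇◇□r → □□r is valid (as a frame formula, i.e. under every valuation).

The schema corresponds to a generalized confluence (Geach) condition: ∀x ∀y ∀z ((xR²y ∧ xR²z) → ∃w (yRw ∧ z = w)).
F1: fails — w2R²w0, w2R²w2 but no w with w0Rw and w2=w.
F2: fails — w0R²w0, w0R²w0 but no w with w0Rw and w0=w.
F3: fails — aR²b, aR²c but no w with bRw and c=w.
F4: fails — aR²d, aR²d but no w with dRw and d=w.
Valid on no frame.

none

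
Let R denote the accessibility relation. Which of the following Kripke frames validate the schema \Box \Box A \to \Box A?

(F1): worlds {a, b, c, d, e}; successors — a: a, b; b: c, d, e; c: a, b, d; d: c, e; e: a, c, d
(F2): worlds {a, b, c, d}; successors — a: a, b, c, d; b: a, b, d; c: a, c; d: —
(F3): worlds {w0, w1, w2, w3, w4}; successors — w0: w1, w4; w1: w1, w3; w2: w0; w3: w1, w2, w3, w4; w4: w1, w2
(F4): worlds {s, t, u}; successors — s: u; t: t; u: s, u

This is the axiom for density; its first-order frame correspondent is \forall x \forall y (Rxy \to \exists z (Rxz \wedge Rzy)).
(F1): fails — Rde but no z with Rdz and Rze.
(F2): condition met.
(F3): fails — Rw0w4 but no z with Rw0z and Rzw4.
(F4): condition met.

(F2), (F4)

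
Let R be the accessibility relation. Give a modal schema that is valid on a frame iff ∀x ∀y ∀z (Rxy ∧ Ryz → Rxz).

□r → □□r

A defining formula is □r → □□r (the 4 axiom).
Suppose □r→□□r is valid. Take Rxy, Ryz and set V(r)={w : Rxw}. Then □r at x, so □□r at x, so □r at y, so r at z, i.e. Rxz.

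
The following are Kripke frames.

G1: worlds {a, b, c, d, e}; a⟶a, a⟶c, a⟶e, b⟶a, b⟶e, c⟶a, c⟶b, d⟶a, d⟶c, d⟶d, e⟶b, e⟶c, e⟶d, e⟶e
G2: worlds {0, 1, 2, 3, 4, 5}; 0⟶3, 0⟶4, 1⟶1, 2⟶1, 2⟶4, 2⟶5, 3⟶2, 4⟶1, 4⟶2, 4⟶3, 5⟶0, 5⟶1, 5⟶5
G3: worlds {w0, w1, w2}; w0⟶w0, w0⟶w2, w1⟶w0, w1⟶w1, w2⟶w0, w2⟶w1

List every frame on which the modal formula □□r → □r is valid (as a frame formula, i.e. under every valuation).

This is the axiom for density; its first-order frame correspondent is ∀x ∀y (Rxy → ∃z (Rxz ∧ Rzy)).
G1: fails — Rcb but no z with Rcz and Rzb.
G2: fails — R32 but no z with R3z and Rz2.
G3: condition met.

G3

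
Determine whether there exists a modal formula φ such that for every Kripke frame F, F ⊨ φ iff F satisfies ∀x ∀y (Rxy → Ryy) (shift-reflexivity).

Definable; □(□r → r) defines it

This is a Sahlqvist condition; the T□ axiom □(□r → r) defines it.
Suppose □(□r→r) is valid. Take Rxy and set V(r)={w : Ryw}. Then at y, □r holds; since □(□r→r) at x, □r→r at y, so r at y, i.e. Ryy.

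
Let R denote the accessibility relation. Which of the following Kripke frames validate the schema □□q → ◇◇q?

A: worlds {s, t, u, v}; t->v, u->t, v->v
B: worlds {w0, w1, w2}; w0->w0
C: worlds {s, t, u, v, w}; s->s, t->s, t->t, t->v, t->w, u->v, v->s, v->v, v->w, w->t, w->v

C

This is the axiom for a generalized confluence (Geach) condition; its first-order frame correspondent is ∀x ∃w (xR²w ∧ xR²w).
A: fails — at s but no w with sR²w and sR²w.
B: fails — at w1 but no w with w1R²w and w1R²w.
C: satisfies the condition.
Valid on: C.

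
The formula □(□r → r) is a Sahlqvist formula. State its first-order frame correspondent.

Suppose □(□r→r) is valid. Take Rxy and set V(r)={w : Ryw}. Then at y, □r holds; since □(□r→r) at x, □r→r at y, so r at y, i.e. Ryy.

shift-reflexivity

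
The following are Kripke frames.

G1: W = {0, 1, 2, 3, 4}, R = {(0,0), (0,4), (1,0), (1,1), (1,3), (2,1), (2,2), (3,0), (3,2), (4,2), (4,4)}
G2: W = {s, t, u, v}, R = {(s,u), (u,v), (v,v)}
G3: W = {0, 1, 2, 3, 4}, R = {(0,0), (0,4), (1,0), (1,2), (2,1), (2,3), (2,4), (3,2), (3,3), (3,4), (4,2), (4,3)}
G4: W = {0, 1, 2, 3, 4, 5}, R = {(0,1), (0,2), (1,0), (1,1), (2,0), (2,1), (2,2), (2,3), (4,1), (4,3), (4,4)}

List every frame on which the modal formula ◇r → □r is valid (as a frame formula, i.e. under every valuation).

The schema corresponds to partial functionality: ∀x ∀y ∀z (Rxy ∧ Rxz → y = z).
G1: fails — 0 sees both 0 and 4.
G2: condition met.
G3: fails — 0 sees both 0 and 4.
G4: fails — 0 sees both 1 and 2.

G2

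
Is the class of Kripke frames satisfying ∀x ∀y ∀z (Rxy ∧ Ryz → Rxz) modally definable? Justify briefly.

Yes: it is transitivity, defined by the 4 schema □r → □□r.
Suppose □r→□□r is valid. Take Rxy, Ryz and set V(r)={w : Rxw}. Then □r at x, so □□r at x, so □r at y, so r at z, i.e. Rxz.

Definable; □r → □□r defines it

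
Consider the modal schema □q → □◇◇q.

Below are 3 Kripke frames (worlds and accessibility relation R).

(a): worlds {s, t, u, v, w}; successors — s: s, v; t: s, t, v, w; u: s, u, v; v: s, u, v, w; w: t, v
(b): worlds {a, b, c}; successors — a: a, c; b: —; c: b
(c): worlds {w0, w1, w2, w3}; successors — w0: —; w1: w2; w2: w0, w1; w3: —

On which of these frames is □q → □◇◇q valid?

The schema corresponds to a generalized confluence (Geach) condition: ∀x ∀z (xRz → ∃w (xRw ∧ zR²w)).
(a): holds.
(b): fails — aRc but no w with aRw and cR²w.
(c): fails — w2Rw0 but no w with w2Rw and w0R²w.
Valid on: (a).

(a)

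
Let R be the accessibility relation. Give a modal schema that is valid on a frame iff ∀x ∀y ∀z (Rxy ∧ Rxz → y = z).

The condition is partial functionality. The CD schema ◇r → □r defines it.
Suppose ◇r→□r is valid. Take Rxy, Rxz and set V(r)={y}. Then ◇r at x, so □r at x, so r at z, i.e. z=y.

◇r → □r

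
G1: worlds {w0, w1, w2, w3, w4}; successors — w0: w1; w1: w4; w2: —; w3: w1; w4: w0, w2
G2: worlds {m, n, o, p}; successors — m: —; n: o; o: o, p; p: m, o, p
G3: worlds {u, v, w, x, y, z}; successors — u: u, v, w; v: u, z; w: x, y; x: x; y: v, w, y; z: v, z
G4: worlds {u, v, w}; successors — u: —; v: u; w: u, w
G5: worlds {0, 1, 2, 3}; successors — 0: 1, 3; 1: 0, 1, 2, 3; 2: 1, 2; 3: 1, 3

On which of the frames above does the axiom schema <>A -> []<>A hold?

none

The schema corresponds to the Euclidean property: forall x forall y forall z (Rxy & Rxz -> Ryz).
G1: fails — Rw0w1 and Rw0w1 but not Rw1w1.
G2: fails — Rpm and Rpm but not Rmm.
G3: fails — Ruv and Ruv but not Rvv.
G4: fails — Rvu and Rvu but not Ruu.
G5: fails — R10 and R10 but not R00.
Valid on no frame.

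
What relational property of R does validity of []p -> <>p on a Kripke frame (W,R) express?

Seriality

This schema is the D axiom.
Its frame correspondent is seriality — forall x exists y Rxy.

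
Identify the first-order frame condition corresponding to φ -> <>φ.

This is frame-equivalent to □φ → φ (substitute ¬φ for φ and contrapose).
Suppose □φ→φ is valid. At any x set V(φ)={w : Rxw}. Then □φ holds at x, so φ holds at x, i.e. Rxx.

Reflexivity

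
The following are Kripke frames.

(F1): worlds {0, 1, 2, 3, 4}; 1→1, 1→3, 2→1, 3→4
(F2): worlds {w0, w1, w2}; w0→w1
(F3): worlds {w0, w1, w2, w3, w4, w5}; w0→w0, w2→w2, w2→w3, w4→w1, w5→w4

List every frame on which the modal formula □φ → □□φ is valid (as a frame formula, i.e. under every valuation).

The schema corresponds to transitivity: ∀x ∀y ∀z (Rxy ∧ Ryz → Rxz).
(F1): fails — R21 and R13 but not R23.
(F2): condition met.
(F3): fails — Rw5w4 and Rw4w1 but not Rw5w1.
Valid on: (F2).

(F2)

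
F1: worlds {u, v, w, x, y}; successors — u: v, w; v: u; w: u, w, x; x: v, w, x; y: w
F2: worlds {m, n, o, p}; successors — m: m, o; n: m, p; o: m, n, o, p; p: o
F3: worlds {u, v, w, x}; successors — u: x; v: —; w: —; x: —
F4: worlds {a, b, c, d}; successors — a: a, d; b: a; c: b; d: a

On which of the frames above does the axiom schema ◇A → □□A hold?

F3

This is the axiom for a generalized confluence (Geach) condition; its first-order frame correspondent is ∀x ∀y ∀z ((xRy ∧ xR²z) → ∃w (y = w ∧ z = w)).
F1: fails — uRv, uR²u but v ≠ u.
F2: fails — mRm, mR²n but m ≠ n.
F3: condition met.
F4: fails — aRa, aR²d but a ≠ d.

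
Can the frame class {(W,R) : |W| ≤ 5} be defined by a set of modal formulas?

If a class were modally definable it would be closed under disjoint unions (Goldblatt–Thomason).
Any modal formula valid on each of 6 disjoint one-world frames is valid on their disjoint union (validity is preserved under disjoint unions). Each one-world frame has |W|=1≤5, but the union has |W|=6.
So no modal formula (or set of formulas) defines exactly the |W|≤5 frames.

Not modally definable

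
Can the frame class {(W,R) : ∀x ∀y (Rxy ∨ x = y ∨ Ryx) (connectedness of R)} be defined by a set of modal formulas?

Not definable by any modal formula

If a class were modally definable it would be closed under disjoint unions (Goldblatt–Thomason).
Take 2 disjoint single-world reflexive frames: each is trivially connected, but their disjoint union has 2 worlds with no edge between distinct components, so it is not connected.
Hence connectedness of R is not modally definable.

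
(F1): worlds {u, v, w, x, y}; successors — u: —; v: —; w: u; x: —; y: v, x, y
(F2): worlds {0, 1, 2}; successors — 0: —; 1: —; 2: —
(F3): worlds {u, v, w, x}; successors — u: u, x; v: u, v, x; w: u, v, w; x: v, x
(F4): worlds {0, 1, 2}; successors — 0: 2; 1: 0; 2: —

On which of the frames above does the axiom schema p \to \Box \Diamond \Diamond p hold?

(F2)

This is the axiom for a generalized confluence (Geach) condition; its first-order frame correspondent is \forall x \forall z (xRz \to \exists w (x = w \wedge z R^2 w)).
(F1): fails — wRu but no t with w=t and uR²t.
(F2): condition met.
(F3): fails — wRu but no t with w=t and uR²t.
(F4): fails — 0R2 but no w with 0=w and 2R²w.
Valid on: (F2).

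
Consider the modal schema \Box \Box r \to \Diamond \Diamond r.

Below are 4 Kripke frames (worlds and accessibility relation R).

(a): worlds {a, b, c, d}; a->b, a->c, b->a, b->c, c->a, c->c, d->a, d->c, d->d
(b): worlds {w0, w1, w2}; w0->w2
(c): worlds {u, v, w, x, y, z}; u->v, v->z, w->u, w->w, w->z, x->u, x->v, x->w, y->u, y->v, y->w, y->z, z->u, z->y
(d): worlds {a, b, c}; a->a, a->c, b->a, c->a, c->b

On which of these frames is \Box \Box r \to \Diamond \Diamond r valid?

(a), (c), (d)

Frame correspondent (Sahlqvist): \forall x \exists w (x R^2 w \wedge x R^2 w) — i.e. a generalized confluence (Geach) condition.
(a): condition met.
(b): fails — at w0 but no w with w0R²w and w0R²w.
(c): condition met.
(d): condition met.
Valid on: (a), (c), (d).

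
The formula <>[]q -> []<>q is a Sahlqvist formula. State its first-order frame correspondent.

Suppose ◇□q→□◇q is valid. Take Rxy, Rxz and set V(q)={w : Ryw}. Then □q at y so ◇□q at x, so □◇q at x, so ◇q at z, giving w with Rzw and Ryw.

convergence: forall x forall y forall z (Rxy & Rxz -> exists w (Ryw & Rzw))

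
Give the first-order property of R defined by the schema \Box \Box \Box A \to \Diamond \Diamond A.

This is a Sahlqvist (Geach-type) schema ◇^0□^3A → □^0◇^2A.
Minimal-valuation argument: fix x; take any y with xR^0y and any z with xR^0z. Set V(A) to the set of worlds R-reachable from y in exactly 3 steps. Then □^3A holds at y, so the antecedent holds at x; validity forces ◇^2A at z, giving a w with zR^2w and yR^3w.
First-order correspondent: \forall x \exists w (x R^3 w \wedge x R^2 w).

\forall x \exists w (x R^3 w \wedge x R^2 w)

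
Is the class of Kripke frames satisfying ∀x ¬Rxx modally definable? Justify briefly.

Not modally definable

Modal frame validity is preserved under surjective bounded morphisms.
The 4-cycle (worlds w0,w1,w2,w3 with w0→w1→w2→w3→w0) is irreflexive, and the map sending every world to a single reflexive point • is a surjective bounded morphism (forth: every edge maps to (•,•); back: every world has a successor). So any modal formula valid on the 4-cycle is also valid on the reflexive point, which is not irreflexive.
Hence irreflexivity is not modally definable.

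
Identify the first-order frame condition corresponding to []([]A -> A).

shift-reflexivity

Suppose □(□A→A) is valid. Take Rxy and set V(A)={w : Ryw}. Then at y, □A holds; since □(□A→A) at x, □A→A at y, so A at y, i.e. Ryy.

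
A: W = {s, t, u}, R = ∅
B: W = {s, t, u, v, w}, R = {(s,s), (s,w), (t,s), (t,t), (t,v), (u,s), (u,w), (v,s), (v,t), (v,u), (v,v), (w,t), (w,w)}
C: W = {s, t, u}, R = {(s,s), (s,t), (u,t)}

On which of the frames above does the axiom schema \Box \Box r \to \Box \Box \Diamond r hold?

This is the axiom for a generalized confluence (Geach) condition; its first-order frame correspondent is \forall x \forall z (x R^2 z \to \exists w (x R^2 w \wedge zRw)).
A: ✓.
B: ✓.
C: fails — sR²t but no w with sR²w and tRw.

A, B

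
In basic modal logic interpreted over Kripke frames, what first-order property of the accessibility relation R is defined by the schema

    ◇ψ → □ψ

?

Suppose ◇ψ→□ψ is valid. Take Rxy, Rxz and set V(ψ)={y}. Then ◇ψ at x, so □ψ at x, so ψ at z, i.e. z=y.

partial functionality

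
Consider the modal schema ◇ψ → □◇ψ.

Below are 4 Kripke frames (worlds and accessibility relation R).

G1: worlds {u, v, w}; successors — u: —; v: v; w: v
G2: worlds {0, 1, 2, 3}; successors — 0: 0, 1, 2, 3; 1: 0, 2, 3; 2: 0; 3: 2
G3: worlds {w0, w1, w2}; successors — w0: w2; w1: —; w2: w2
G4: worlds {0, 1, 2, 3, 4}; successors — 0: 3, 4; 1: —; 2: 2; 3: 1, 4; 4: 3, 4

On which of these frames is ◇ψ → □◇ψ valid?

G1, G3

This is the axiom for the Euclidean property; its first-order frame correspondent is ∀x ∀y ∀z (Rxy ∧ Rxz → Ryz).
G1: ✓.
G2: fails — R02 and R02 but not R22.
G3: ✓.
G4: fails — R03 and R03 but not R33.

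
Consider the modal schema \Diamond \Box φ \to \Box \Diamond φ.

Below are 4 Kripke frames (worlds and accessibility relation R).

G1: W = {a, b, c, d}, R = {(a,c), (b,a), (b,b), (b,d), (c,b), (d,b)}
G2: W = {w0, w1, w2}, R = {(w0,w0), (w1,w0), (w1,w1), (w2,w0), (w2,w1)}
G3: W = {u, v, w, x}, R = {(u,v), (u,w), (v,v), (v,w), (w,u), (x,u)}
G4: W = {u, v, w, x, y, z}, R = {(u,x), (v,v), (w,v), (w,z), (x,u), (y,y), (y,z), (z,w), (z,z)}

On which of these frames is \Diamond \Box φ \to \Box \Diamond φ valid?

G2

Frame correspondent (Sahlqvist): \forall x \forall y \forall z (Rxy \wedge Rxz \to \exists w (Ryw \wedge Rzw)) — i.e. convergence.
G1: fails — Rbb and Rba but b and a have no common successor.
G2: holds.
G3: fails — Ruv and Ruw but v and w have no common successor.
G4: fails — Rwv and Rwz but v and z have no common successor.
Valid on: G2.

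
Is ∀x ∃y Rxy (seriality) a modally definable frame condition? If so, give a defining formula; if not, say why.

This is a Sahlqvist condition; the D axiom □p → ◇p defines it.

Definable; □p → ◇p defines it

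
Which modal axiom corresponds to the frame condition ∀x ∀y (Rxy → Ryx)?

This is symmetry; the standard corresponding axiom is B: ψ → □◇ψ.
Suppose ψ→□◇ψ is valid. Take Rxy and set V(ψ)={x}. Then ψ at x, so □◇ψ at x, so ◇ψ at y, so some z with Ryz has ψ; z=x, i.e. Ryx.

ψ → □◇ψ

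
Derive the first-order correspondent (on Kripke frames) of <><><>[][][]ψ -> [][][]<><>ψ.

This is a Sahlqvist (Geach-type) schema ◇^3□^3ψ → □^3◇^2ψ.
Minimal-valuation argument: fix x; take any y with xR^3y and any z with xR^3z. Set V(ψ) to the set of worlds R-reachable from y in exactly 3 steps. Then □^3ψ holds at y, so the antecedent holds at x; validity forces ◇^2ψ at z, giving a w with zR^2w and yR^3w.
First-order correspondent: forall x forall y forall z ((x R^3 y & x R^3 z) -> exists w (y R^3 w & z R^2 w)).

forall x forall y forall z ((x R^3 y & x R^3 z) -> exists w (y R^3 w & z R^2 w))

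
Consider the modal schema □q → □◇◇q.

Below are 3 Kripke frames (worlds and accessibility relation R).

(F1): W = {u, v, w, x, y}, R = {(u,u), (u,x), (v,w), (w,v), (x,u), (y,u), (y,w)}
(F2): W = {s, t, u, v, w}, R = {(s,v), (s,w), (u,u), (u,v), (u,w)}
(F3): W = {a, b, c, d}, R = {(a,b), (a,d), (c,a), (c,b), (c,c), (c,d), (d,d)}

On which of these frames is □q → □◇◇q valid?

(F1)

The schema corresponds to a generalized confluence (Geach) condition: ∀x ∀z (xRz → ∃w (xRw ∧ zR²w)).
(F1): holds.
(F2): fails — sRv but no w* with sRw* and vR²w*.
(F3): fails — aRb but no w with aRw and bR²w.
Valid on: (F1).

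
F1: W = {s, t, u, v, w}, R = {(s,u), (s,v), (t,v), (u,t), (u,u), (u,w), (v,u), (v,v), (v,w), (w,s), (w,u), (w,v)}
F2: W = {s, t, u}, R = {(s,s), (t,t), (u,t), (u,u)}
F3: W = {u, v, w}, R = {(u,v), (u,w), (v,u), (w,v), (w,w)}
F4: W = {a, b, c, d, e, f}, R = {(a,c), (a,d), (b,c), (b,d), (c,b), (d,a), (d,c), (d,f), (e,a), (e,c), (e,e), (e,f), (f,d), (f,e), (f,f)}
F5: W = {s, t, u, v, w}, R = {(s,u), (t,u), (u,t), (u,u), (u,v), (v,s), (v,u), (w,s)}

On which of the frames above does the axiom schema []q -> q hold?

Frame correspondent (Sahlqvist): forall x Rxx — i.e. reflexivity.
F1: fails — world s does not see itself.
F2: ✓.
F3: fails — world u does not see itself.
F4: fails — world a does not see itself.
F5: fails — world s does not see itself.
Valid on: F2.

F2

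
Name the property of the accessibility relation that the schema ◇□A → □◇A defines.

This is the .2 axiom.
It corresponds to convergence: ∀x ∀y ∀z (Rxy ∧ Rxz → ∃w (Ryw ∧ Rzw)).

Convergence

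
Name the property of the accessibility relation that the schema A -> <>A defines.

reflexivity: forall x Rxx

Equivalently (dual form): □A → A.
Suppose □A→A is valid. At any x set V(A)={w : Rxw}. Then □A holds at x, so A holds at x, i.e. Rxx.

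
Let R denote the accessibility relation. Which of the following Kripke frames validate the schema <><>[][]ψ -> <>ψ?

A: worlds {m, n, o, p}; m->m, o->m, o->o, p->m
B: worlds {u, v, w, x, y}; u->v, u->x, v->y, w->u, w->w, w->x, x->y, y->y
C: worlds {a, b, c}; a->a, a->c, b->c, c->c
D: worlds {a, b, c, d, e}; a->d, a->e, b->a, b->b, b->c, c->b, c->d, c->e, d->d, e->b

Frame correspondent (Sahlqvist): forall x forall y (x R^2 y -> exists w (y R^2 w & xRw)) — i.e. a generalized confluence (Geach) condition.
A: holds.
B: fails — uR²y but no t with yR²t and uRt.
C: holds.
D: fails — bR²d but no w with dR²w and bRw.
Valid on: A, C.

A, C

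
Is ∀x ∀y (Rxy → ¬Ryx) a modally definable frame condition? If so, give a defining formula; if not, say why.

If a class were modally definable it would be closed under surjective bounded morphisms (Goldblatt–Thomason).
The 3-cycle (worlds 0,1,2 with 0→1→2→0) is asymmetric. Mapping every world to a single reflexive point • is a surjective bounded morphism, and the reflexive point is not asymmetric (R•• but asymmetry requires ¬R••).
So no modal formula (or set of formulas) defines exactly the asymmetric frames.

No — not modally definable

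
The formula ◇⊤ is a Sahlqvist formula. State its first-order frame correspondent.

seriality: ∀x ∃y Rxy

◇⊤ holds at w iff w has a successor, so frame-validity of ◇⊤ is exactly seriality. Equivalently via □A → ◇A:
Suppose □A→◇A is valid. At any x set V(A)=W. Then □A at x, so ◇A at x, so x has a successor.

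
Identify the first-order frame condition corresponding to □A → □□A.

transitivity: ∀x ∀y ∀z (Rxy ∧ Ryz → Rxz)

Suppose □A→□□A is valid. Take Rxy, Ryz and set V(A)={w : Rxw}. Then □A at x, so □□A at x, so □A at y, so A at z, i.e. Rxz.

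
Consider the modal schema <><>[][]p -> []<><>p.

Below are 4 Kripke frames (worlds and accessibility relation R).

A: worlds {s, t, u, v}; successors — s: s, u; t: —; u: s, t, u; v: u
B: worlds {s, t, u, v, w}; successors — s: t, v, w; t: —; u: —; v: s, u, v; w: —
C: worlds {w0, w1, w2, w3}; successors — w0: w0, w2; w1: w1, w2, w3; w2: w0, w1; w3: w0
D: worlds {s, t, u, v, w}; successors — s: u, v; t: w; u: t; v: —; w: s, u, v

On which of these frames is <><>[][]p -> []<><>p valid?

The schema corresponds to a generalized confluence (Geach) condition: forall x forall y forall z ((x R^2 y & xRz) -> exists w (y R^2 w & z R^2 w)).
A: fails — sR²t, sRs but no w with tR²w and sR²w.
B: fails — sR²s, sRt but no w* with sR²w* and tR²w*.
C: holds.
D: fails — sR²t, sRu but no w* with tR²w* and uR²w*.
Valid on: C.

C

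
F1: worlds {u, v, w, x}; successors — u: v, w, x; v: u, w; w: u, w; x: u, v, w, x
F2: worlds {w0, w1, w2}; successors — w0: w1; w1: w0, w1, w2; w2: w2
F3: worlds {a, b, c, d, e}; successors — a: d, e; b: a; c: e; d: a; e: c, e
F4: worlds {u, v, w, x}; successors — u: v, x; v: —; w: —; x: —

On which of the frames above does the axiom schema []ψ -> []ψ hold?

F1, F2, F3, F4

Frame correspondent (Sahlqvist): forall x forall z (xRz -> exists w (xRw & z = w)) — i.e. a generalized confluence (Geach) condition.
F1: holds.
F2: holds.
F3: holds.
F4: holds.
Valid on: F1, F2, F3, F4.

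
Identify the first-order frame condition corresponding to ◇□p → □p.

Replacing p by ¬p and contraposing gives the equivalent schema ◇p → □◇p.
Suppose ◇p→□◇p is valid. Take Rxy, Rxz and set V(p)={y}. Then ◇p at x, so □◇p at x, so ◇p at z, so some w with Rzw has p; w=y, i.e. Rzy. By symmetry of the argument, Ryz.
The converse is a direct semantic check.
Frame condition: ∀x ∀y ∀z (Rxy ∧ Rxz → Ryz).

the Euclidean property: ∀x ∀y ∀z (Rxy ∧ Rxz → Ryz)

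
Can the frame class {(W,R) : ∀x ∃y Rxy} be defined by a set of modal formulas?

Yes, by □r → ◇r

Yes: it is seriality, defined by the D schema □r → ◇r.
Suppose □r→◇r is valid. At any x set V(r)=W. Then □r at x, so ◇r at x, so x has a successor.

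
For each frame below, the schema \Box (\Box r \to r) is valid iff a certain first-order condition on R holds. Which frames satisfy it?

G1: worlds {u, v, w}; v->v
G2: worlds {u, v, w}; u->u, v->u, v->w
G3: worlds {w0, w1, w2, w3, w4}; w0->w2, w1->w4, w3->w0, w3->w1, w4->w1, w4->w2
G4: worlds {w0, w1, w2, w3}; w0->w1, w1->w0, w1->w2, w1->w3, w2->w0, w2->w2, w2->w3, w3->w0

G1

This is the axiom for shift-reflexivity; its first-order frame correspondent is \forall x \forall y (Rxy \to Ryy).
G1: condition met.
G2: fails — Rvw but not Rww.
G3: fails — Rw3w1 but not Rw1w1.
G4: fails — Rw1w0 but not Rw0w0.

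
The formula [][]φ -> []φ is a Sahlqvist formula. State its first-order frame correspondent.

density

Suppose □□φ→□φ is valid. Take Rxy and set V(φ)={w : xR²w}. Then □□φ at x, so □φ at x, so φ at y, i.e. ∃z(Rxz∧Rzy).
Conversely, on a frame with density the schema holds at every world under every valuation.
So the correspondent is density.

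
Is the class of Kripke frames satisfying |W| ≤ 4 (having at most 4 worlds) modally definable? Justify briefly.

Modal frame validity is preserved under disjoint unions.
Any modal formula valid on each of 5 disjoint one-world frames is valid on their disjoint union (validity is preserved under disjoint unions). Each one-world frame has |W|=1≤4, but the union has |W|=5.
Hence having at most 4 worlds is not modally definable.

No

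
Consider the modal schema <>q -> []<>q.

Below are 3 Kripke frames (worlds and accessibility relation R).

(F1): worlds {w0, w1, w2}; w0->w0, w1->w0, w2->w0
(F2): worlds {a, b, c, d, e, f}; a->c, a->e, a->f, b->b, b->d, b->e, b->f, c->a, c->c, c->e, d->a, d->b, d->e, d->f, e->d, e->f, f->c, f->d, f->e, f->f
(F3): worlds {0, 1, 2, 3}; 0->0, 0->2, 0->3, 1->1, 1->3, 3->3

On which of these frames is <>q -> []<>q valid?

(F1)

The schema corresponds to the Euclidean property: forall x forall y forall z (Rxy & Rxz -> Ryz).
(F1): holds.
(F2): fails — Rae and Rae but not Ree.
(F3): fails — R02 and R00 but not R20.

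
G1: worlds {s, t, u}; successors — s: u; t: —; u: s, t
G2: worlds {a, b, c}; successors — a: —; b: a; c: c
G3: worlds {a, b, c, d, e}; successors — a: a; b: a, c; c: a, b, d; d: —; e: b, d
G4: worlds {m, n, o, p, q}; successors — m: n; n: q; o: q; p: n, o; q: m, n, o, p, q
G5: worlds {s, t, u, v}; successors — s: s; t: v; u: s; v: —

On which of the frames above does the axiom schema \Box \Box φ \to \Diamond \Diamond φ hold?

The schema corresponds to a generalized confluence (Geach) condition: \forall x \exists w (x R^2 w \wedge x R^2 w).
G1: fails — at t but no w with tR²w and tR²w.
G2: fails — at a but no w with aR²w and aR²w.
G3: fails — at d but no w with dR²w and dR²w.
G4: condition met.
G5: fails — at t but no w with tR²w and tR²w.

G4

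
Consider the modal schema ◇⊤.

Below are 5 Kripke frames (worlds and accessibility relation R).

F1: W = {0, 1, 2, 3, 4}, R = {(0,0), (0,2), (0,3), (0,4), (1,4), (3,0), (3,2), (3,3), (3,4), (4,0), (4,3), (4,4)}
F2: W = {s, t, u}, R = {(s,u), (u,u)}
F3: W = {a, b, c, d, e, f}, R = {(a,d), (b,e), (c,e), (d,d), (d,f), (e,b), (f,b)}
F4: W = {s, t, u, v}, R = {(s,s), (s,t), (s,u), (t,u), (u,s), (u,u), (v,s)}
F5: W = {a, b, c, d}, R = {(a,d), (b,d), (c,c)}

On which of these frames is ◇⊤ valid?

The schema corresponds to seriality: ∀x ∃y Rxy.
F1: fails — world 2 has no successor.
F2: fails — world t has no successor.
F3: satisfies the condition.
F4: satisfies the condition.
F5: fails — world d has no successor.

F3, F4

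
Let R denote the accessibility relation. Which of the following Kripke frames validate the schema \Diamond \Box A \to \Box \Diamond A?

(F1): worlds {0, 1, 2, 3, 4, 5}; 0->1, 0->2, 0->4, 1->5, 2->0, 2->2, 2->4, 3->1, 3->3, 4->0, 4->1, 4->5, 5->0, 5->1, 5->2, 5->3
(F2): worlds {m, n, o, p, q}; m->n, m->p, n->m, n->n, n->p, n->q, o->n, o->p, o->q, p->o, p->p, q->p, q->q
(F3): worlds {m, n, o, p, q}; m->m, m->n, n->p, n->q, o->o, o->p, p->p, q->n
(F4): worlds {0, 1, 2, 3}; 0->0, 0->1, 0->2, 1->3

Frame correspondent (Sahlqvist): \forall x \forall y \forall z (Rxy \wedge Rxz \to \exists w (Ryw \wedge Rzw)) — i.e. convergence.
(F1): fails — R02 and R01 but 2 and 1 have no common successor.
(F2): ✓.
(F3): fails — Rmm and Rmn but m and n have no common successor.
(F4): fails — R00 and R01 but 0 and 1 have no common successor.
Valid on: (F2).

(F2)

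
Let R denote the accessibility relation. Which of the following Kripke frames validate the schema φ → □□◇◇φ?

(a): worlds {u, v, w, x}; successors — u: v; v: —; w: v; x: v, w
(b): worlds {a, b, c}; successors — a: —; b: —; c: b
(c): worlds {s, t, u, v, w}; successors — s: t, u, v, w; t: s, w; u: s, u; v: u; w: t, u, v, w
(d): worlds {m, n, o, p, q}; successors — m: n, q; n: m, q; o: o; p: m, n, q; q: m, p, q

Frame correspondent (Sahlqvist): ∀x ∀z (xR²z → ∃w (x = w ∧ zR²w)) — i.e. a generalized confluence (Geach) condition.
(a): fails — xR²v but no t with x=t and vR²t.
(b): holds.
(c): fails — sR²t but no w* with s=w* and tR²w*.
(d): fails — nR²m but no w with n=w and mR²w.

(b)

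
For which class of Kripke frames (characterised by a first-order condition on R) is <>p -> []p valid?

partial functionality: forall x forall y forall z (Rxy & Rxz -> y = z)

Suppose ◇p→□p is valid. Take Rxy, Rxz and set V(p)={y}. Then ◇p at x, so □p at x, so p at z, i.e. z=y.
Conversely, on a frame with partial functionality the schema holds at every world under every valuation.
So the correspondent is partial functionality.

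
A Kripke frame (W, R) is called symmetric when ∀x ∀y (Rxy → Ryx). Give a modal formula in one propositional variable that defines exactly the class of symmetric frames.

r → □◇r

This is symmetry; the standard corresponding axiom is B: r → □◇r.
Suppose r→□◇r is valid. Take Rxy and set V(r)={x}. Then r at x, so □◇r at x, so ◇r at y, so some z with Ryz has r; z=x, i.e. Ryx.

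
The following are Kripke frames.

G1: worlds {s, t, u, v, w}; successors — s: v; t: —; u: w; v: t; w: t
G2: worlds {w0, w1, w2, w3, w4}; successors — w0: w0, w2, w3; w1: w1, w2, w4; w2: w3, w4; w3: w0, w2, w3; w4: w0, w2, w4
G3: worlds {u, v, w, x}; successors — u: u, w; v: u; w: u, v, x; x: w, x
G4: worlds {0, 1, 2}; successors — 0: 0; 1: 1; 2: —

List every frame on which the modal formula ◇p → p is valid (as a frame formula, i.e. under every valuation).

The schema corresponds to a generalized confluence (Geach) condition: ∀x ∀y (xRy → ∃w (y = w ∧ x = w)).
G1: fails — sRv but v ≠ s.
G2: fails — w0Rw2 but w2 ≠ w0.
G3: fails — uRw but w ≠ u.
G4: satisfies the condition.

G4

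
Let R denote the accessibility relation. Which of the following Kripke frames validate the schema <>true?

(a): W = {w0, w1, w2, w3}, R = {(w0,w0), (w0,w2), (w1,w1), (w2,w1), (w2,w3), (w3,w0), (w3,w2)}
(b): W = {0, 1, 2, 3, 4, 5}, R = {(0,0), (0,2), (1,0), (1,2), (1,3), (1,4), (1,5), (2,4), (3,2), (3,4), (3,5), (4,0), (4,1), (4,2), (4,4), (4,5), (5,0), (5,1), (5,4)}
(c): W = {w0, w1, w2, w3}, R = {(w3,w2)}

(a), (b)

Frame correspondent (Sahlqvist): forall x exists y Rxy — i.e. seriality.
(a): ✓.
(b): ✓.
(c): fails — world w0 has no successor.
Valid on: (a), (b).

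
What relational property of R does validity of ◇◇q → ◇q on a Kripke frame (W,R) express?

This is a form of the 4 axiom.
It corresponds to transitivity: ∀x ∀y ∀z (Rxy ∧ Ryz → Rxz).

transitivity: ∀x ∀y ∀z (Rxy ∧ Ryz → Rxz)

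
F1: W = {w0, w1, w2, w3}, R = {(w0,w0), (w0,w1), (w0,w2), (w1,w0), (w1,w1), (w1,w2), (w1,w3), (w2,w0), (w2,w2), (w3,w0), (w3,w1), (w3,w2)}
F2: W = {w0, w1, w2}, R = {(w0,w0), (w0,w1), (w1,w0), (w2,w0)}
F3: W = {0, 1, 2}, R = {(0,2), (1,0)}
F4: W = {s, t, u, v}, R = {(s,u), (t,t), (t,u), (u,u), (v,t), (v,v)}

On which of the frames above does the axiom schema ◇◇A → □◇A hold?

F3

Frame correspondent (Sahlqvist): ∀x ∀y ∀z ((xR²y ∧ xRz) → ∃w (y = w ∧ zRw)) — i.e. a generalized confluence (Geach) condition.
F1: fails — w0R²w1, w0Rw2 but no w with w1=w and w2Rw.
F2: fails — w0R²w1, w0Rw1 but no w with w1=w and w1Rw.
F3: ✓.
F4: fails — tR²t, tRu but no w with t=w and uRw.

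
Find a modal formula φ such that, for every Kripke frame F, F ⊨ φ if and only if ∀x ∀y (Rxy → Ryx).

The condition is symmetry. The B schema p → □◇p defines it.

p → □◇p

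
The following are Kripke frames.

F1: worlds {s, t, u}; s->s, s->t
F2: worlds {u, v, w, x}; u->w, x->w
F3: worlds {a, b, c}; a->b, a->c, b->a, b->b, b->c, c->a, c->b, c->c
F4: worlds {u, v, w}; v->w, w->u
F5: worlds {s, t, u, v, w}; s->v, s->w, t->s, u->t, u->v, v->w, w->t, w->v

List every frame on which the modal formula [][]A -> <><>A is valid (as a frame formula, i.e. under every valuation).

F3, F5

This is the axiom for a generalized confluence (Geach) condition; its first-order frame correspondent is forall x exists w (x R^2 w & x R^2 w).
F1: fails — at t but no w with tR²w and tR²w.
F2: fails — at u but no t with uR²t and uR²t.
F3: satisfies the condition.
F4: fails — at u but no t with uR²t and uR²t.
F5: satisfies the condition.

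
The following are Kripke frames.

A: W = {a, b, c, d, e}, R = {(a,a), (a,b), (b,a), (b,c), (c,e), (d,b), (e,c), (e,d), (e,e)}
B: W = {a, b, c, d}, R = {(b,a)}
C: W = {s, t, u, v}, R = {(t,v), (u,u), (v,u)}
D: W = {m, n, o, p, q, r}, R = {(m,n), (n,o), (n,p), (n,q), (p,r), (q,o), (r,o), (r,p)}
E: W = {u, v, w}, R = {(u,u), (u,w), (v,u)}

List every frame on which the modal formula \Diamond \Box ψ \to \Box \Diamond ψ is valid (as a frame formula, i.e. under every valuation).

Frame correspondent (Sahlqvist): \forall x \forall y \forall z (Rxy \wedge Rxz \to \exists w (Ryw \wedge Rzw)) — i.e. convergence.
A: fails — Rbc and Rba but c and a have no common successor.
B: fails — Rba and Rba but a and a have no common successor.
C: holds.
D: fails — Rno and Rno but o and o have no common successor.
E: fails — Ruw and Ruw but w and w have no common successor.
Valid on: C.

C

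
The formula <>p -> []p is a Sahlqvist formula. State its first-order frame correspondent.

Partial functionality

Suppose ◇p→□p is valid. Take Rxy, Rxz and set V(p)={y}. Then ◇p at x, so □p at x, so p at z, i.e. z=y.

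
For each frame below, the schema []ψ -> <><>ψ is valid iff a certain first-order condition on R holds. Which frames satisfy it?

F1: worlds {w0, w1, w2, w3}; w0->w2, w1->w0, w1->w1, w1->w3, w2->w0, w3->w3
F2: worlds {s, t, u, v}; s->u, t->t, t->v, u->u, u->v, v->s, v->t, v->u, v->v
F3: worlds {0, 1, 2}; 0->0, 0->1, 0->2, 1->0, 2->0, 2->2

Frame correspondent (Sahlqvist): forall x exists w (xRw & x R^2 w) — i.e. a generalized confluence (Geach) condition.
F1: fails — at w0 but no w with w0Rw and w0R²w.
F2: condition met.
F3: condition met.

F2, F3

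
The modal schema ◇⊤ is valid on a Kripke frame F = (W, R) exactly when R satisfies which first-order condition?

seriality

This schema is equivalent to the D axiom □p → ◇p.
It corresponds to seriality: ∀x ∃y Rxy.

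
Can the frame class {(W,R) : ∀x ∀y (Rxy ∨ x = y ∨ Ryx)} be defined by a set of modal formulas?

Modal frame validity is preserved under disjoint unions.
Take 3 disjoint single-world reflexive frames: each is trivially connected, but their disjoint union has 3 worlds with no edge between distinct components, so it is not connected.
Hence connectedness of R is not modally definable.

No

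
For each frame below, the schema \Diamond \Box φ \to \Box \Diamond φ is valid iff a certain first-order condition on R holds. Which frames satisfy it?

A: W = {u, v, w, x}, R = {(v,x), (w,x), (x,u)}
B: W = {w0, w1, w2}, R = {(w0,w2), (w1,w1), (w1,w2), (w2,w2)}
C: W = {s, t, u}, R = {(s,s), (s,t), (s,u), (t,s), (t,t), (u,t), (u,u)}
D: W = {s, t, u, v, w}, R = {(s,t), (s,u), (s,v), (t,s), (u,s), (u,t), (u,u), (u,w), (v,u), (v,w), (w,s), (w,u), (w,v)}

B, C

Frame correspondent (Sahlqvist): \forall x \forall y \forall z (Rxy \wedge Rxz \to \exists w (Ryw \wedge Rzw)) — i.e. convergence.
A: fails — Rxu and Rxu but u and u have no common successor.
B: holds.
C: holds.
D: fails — Rsv and Rst but v and t have no common successor.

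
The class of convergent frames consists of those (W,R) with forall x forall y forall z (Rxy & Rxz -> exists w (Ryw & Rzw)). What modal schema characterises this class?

This is convergence; the standard corresponding axiom is .2: ◇□r → □◇r.

◇□r → □◇r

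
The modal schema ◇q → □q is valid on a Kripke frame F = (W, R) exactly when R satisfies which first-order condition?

partial functionality: ∀x ∀y ∀z (Rxy ∧ Rxz → y = z)

This is the CD axiom.
Its frame correspondent is partial functionality — ∀x ∀y ∀z (Rxy ∧ Rxz → y = z).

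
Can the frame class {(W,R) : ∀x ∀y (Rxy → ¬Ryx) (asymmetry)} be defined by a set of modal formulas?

Modal frame validity is preserved under surjective bounded morphisms.
The 4-cycle (worlds a,b,c,d with a→b→c→d→a) is asymmetric. Mapping every world to a single reflexive point • is a surjective bounded morphism, and the reflexive point is not asymmetric (R•• but asymmetry requires ¬R••).
So the class is not modally definable.

Not modally definable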